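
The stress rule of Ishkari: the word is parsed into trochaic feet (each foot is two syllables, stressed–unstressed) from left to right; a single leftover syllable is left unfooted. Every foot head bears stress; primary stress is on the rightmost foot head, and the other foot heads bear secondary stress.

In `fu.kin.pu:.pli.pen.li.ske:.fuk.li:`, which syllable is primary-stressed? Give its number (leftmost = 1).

7

Parse left to right into trochaic (ˈσσ) feet: (ˈfu.kin) (ˈpu:.pli) (ˈpen.li) (ˈske:.fuk) li:. Syllable 9 is left unfooted.
Foot heads (stressed positions): 1, 3, 5, 7.
End Rule Rightmost: primary stress on the rightmost head = syllable 7.
Primary stress: syllable 7 → fu.kin.pu:.pli.pen.li.ˈske:.fuk.li:.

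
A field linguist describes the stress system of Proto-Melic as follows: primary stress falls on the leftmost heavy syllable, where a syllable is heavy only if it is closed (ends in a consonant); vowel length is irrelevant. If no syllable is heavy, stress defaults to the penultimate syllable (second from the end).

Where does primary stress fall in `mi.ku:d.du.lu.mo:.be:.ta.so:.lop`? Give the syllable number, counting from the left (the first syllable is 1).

Weights: 1 mi L, 2 ku:d H, 3 du L, 4 lu L, 5 mo: L, 6 be: L, 7 ta L, 8 so: L, 9 lop H.
Heavy syllables in the domain: 2, 9. The leftmost is syllable 2 (ku:d).
Primary stress: syllable 2 → mi.ˈku:d.du.lu.mo:.be:.ta.so:.lop.

2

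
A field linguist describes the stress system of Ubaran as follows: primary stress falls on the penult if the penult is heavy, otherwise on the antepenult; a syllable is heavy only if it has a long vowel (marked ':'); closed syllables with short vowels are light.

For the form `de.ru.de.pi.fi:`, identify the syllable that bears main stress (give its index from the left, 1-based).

3

Weights: 3 de L, 4 pi L, 5 fi: H.
The penult (syllable 4, pi) is light, so stress falls on the antepenult (syllable 3, de).
Primary stress: syllable 3 → de.ru.ˈde.pi.fi:.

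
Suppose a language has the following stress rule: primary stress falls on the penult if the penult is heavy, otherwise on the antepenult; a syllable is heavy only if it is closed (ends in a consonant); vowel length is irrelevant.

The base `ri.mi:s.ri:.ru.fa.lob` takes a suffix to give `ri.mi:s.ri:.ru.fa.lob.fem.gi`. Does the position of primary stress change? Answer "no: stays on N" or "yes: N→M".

yes: 4→7

Base `ri.mi:s.ri:.ru.fa.lob` (6 syllables):
  Weights: 4 ru L, 5 fa L, 6 lob H.
  The penult (syllable 5, fa) is light, so stress falls on the antepenult (syllable 4, ru).
  → primary stress on syllable 4.
Suffixed `ri.mi:s.ri:.ru.fa.lob.fem.gi` (8 syllables):
  Weights: 6 lob H, 7 fem H, 8 gi L.
  The penult (syllable 7, fem) is heavy, so it takes stress.
  → primary stress on syllable 7.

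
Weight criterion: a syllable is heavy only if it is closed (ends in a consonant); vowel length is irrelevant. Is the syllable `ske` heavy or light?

light

`ske`: short vowel, open (no coda). Open (no coda) → light.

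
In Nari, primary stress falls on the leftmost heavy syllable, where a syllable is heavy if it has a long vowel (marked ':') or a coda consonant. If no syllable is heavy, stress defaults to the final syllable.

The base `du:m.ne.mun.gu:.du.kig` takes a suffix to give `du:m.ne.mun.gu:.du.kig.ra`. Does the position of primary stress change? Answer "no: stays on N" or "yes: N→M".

Base `du:m.ne.mun.gu:.du.kig` (6 syllables):
  Weights: 1 du:m H, 2 ne L, 3 mun H, 4 gu: H, 5 du L, 6 kig H.
  Heavy syllables in the domain: 1, 3, 4, 6. The leftmost is syllable 1 (du:m).
  → primary stress on syllable 1.
Suffixed `du:m.ne.mun.gu:.du.kig.ra` (7 syllables):
  Weights: 1 du:m H, 2 ne L, 3 mun H, 4 gu: H, 5 du L, 6 kig H, 7 ra L.
  Heavy syllables in the domain: 1, 3, 4, 6. The leftmost is syllable 1 (du:m).
  → primary stress on syllable 1.

no: stays on 1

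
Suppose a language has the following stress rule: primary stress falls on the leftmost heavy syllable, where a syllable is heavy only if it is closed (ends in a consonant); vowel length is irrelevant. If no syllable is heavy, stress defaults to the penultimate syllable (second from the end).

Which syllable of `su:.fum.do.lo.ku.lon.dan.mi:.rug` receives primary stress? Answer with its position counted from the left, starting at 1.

2

Weights: 1 su: L, 2 fum H, 3 do L, 4 lo L, 5 ku L, 6 lon H, 7 dan H, 8 mi: L, 9 rug H.
Heavy syllables in the domain: 2, 6, 7, 9. The leftmost is syllable 2 (fum).
Primary stress: syllable 2 → su:.ˈfum.do.lo.ku.lon.dan.mi:.rug.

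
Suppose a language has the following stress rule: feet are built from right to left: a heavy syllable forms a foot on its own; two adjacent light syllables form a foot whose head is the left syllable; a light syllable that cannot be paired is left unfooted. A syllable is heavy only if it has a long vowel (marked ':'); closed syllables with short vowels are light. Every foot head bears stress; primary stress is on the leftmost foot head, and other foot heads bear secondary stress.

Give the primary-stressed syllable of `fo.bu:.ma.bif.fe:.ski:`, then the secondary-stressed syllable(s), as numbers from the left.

Weights: 1 fo L, 2 bu: H, 3 ma L, 4 bif L, 5 fe: H, 6 ski: H.
Parse right to left (heavy = foot alone; LL = one foot; stranded L unfooted): fo (ˈbu:) (ˈma.bif) (ˈfe:) (ˈski:).
Foot heads: 2, 3, 5, 6.
Primary stress on the leftmost head = syllable 2.
Secondary stress on 3, 5, 6: fo.ˈbu:.ˌma.bif.ˌfe:.ˌski:.

primary 2, secondary 3, 5, 6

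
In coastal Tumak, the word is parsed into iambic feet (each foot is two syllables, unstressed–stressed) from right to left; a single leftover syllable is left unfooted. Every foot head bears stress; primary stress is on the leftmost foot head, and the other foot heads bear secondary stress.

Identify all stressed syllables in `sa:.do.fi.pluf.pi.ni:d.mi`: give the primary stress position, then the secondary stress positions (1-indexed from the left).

primary 3, secondary 5, 7

Parse right to left into iambic (σˈσ) feet: sa: (do.ˈfi) (pluf.ˈpi) (ni:d.ˈmi). Syllable 1 is left unfooted.
Foot heads (stressed positions): 3, 5, 7.
End Rule Leftmost: primary stress on the leftmost head = syllable 3.
Secondary stress on 5, 7: sa:.do.ˈfi.pluf.ˌpi.ni:d.ˌmi.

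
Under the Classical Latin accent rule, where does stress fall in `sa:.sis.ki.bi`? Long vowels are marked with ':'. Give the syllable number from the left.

2

Classical Latin: stress the penult if heavy (long vowel or closed), else the antepenult.
Weights: 2 sis H, 3 ki L, 4 bi L.
The penult (syllable 3, ki) is light, so stress falls on the antepenult (syllable 2, sis).
Stress on syllable 2: sa:.ˈsis.ki.bi.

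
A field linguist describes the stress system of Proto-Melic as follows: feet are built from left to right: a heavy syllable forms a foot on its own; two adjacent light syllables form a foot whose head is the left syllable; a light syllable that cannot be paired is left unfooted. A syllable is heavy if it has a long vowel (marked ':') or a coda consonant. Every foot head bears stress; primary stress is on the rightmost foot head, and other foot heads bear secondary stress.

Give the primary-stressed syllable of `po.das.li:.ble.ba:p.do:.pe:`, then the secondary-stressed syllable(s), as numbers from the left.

primary 7, secondary 2, 3, 5, 6

Weights: 1 po L, 2 das H, 3 li: H, 4 ble L, 5 ba:p H, 6 do: H, 7 pe: H.
Parse left to right (heavy = foot alone; LL = one foot; stranded L unfooted): po (ˈdas) (ˈli:) ble (ˈba:p) (ˈdo:) (ˈpe:).
Foot heads: 2, 3, 5, 6, 7.
Primary stress on the rightmost head = syllable 7.
Secondary stress on 2, 3, 5, 6: po.ˌdas.ˌli:.ble.ˌba:p.ˌdo:.ˈpe:.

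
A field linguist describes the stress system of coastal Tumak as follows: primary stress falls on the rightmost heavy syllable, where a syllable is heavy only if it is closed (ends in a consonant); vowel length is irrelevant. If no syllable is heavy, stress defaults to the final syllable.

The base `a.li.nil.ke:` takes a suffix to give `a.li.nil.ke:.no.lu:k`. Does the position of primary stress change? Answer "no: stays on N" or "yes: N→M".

yes: 3→6

Base `a.li.nil.ke:` (4 syllables):
  Weights: 1 a L, 2 li L, 3 nil H, 4 ke: L.
  Heavy syllables in the domain: 3. The rightmost is syllable 3 (nil).
  → primary stress on syllable 3.
Suffixed `a.li.nil.ke:.no.lu:k` (6 syllables):
  Weights: 1 a L, 2 li L, 3 nil H, 4 ke: L, 5 no L, 6 lu:k H.
  Heavy syllables in the domain: 3, 6. The rightmost is syllable 6 (lu:k).
  → primary stress on syllable 6.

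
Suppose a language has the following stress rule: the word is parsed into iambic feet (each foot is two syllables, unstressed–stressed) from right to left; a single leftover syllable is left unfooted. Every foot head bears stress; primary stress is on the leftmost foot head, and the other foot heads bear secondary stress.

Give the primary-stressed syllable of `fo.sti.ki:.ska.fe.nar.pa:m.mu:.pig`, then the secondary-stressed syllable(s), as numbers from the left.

primary 3, secondary 5, 7, 9

Parse right to left into iambic (σˈσ) feet: fo (sti.ˈki:) (ska.ˈfe) (nar.ˈpa:m) (mu:.ˈpig). Syllable 1 is left unfooted.
Foot heads (stressed positions): 3, 5, 7, 9.
End Rule Leftmost: primary stress on the leftmost head = syllable 3.
Secondary stress on 5, 7, 9: fo.sti.ˈki:.ska.ˌfe.nar.ˌpa:m.mu:.ˌpig.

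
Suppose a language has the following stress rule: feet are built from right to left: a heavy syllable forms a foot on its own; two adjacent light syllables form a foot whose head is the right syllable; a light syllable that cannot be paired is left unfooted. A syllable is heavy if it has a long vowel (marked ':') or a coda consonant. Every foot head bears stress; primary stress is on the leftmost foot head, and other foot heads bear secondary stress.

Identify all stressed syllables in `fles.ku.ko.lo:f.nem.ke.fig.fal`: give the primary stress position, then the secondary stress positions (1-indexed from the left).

Weights: 1 fles H, 2 ku L, 3 ko L, 4 lo:f H, 5 nem H, 6 ke L, 7 fig H, 8 fal H.
Parse right to left (heavy = foot alone; LL = one foot; stranded L unfooted): (ˈfles) (ku.ˈko) (ˈlo:f) (ˈnem) ke (ˈfig) (ˈfal).
Foot heads: 1, 3, 4, 5, 7, 8.
Primary stress on the leftmost head = syllable 1.
Secondary stress on 3, 4, 5, 7, 8: ˈfles.ku.ˌko.ˌlo:f.ˌnem.ke.ˌfig.ˌfal.

primary 1, secondary 3, 4, 5, 7, 8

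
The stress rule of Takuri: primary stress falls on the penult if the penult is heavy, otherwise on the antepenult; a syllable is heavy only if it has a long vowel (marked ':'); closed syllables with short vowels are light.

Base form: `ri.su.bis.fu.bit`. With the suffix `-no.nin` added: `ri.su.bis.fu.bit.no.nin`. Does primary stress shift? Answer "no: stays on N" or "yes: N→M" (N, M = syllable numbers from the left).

yes: 3→5

Base `ri.su.bis.fu.bit` (5 syllables):
  Weights: 3 bis L, 4 fu L, 5 bit L.
  The penult (syllable 4, fu) is light, so stress falls on the antepenult (syllable 3, bis).
  → primary stress on syllable 3.
Suffixed `ri.su.bis.fu.bit.no.nin` (7 syllables):
  Weights: 5 bit L, 6 no L, 7 nin L.
  The penult (syllable 6, no) is light, so stress falls on the antepenult (syllable 5, bit).
  → primary stress on syllable 5.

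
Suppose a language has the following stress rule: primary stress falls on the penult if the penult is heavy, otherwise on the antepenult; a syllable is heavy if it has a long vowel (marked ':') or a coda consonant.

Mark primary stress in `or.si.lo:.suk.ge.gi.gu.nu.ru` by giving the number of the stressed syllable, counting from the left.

Weights: 7 gu L, 8 nu L, 9 ru L.
The penult (syllable 8, nu) is light, so stress falls on the antepenult (syllable 7, gu).
Primary stress: syllable 7 → or.si.lo:.suk.ge.gi.ˈgu.nu.ru.

7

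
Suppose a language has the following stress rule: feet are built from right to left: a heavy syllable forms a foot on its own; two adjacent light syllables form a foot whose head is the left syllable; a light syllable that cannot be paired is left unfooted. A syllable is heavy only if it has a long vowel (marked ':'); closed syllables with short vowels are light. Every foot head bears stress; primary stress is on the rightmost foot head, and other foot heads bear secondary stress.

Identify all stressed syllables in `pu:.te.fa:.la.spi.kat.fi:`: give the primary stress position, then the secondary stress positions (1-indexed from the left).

Weights: 1 pu: H, 2 te L, 3 fa: H, 4 la L, 5 spi L, 6 kat L, 7 fi: H.
Parse right to left (heavy = foot alone; LL = one foot; stranded L unfooted): (ˈpu:) te (ˈfa:) la (ˈspi.kat) (ˈfi:).
Foot heads: 1, 3, 5, 7.
Primary stress on the rightmost head = syllable 7.
Secondary stress on 1, 3, 5: ˌpu:.te.ˌfa:.la.ˌspi.kat.ˈfi:.

primary 7, secondary 1, 3, 5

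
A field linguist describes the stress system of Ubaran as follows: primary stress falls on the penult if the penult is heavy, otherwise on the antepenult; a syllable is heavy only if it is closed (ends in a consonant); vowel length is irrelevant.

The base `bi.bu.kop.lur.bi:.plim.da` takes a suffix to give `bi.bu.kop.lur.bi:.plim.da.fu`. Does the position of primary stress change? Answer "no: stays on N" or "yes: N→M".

no: stays on 6

Base `bi.bu.kop.lur.bi:.plim.da` (7 syllables):
  Weights: 5 bi: L, 6 plim H, 7 da L.
  The penult (syllable 6, plim) is heavy, so it takes stress.
  → primary stress on syllable 6.
Suffixed `bi.bu.kop.lur.bi:.plim.da.fu` (8 syllables):
  Weights: 6 plim H, 7 da L, 8 fu L.
  The penult (syllable 7, da) is light, so stress falls on the antepenult (syllable 6, plim).
  → primary stress on syllable 6.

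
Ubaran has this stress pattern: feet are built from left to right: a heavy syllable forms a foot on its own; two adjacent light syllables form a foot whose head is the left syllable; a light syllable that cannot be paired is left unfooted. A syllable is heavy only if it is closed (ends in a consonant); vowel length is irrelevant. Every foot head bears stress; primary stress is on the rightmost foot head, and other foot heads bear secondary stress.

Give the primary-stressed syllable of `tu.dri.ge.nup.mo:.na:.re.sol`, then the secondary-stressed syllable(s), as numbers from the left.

primary 8, secondary 1, 4, 5

Weights: 1 tu L, 2 dri L, 3 ge L, 4 nup H, 5 mo: L, 6 na: L, 7 re L, 8 sol H.
Parse left to right (heavy = foot alone; LL = one foot; stranded L unfooted): (ˈtu.dri) ge (ˈnup) (ˈmo:.na:) re (ˈsol).
Foot heads: 1, 4, 5, 8.
Primary stress on the rightmost head = syllable 8.
Secondary stress on 1, 4, 5: ˌtu.dri.ge.ˌnup.ˌmo:.na:.re.ˈsol.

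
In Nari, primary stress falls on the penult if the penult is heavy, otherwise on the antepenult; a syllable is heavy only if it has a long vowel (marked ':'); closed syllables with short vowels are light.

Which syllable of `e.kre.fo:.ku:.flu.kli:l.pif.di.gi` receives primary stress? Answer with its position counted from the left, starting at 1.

Weights: 7 pif L, 8 di L, 9 gi L.
The penult (syllable 8, di) is light, so stress falls on the antepenult (syllable 7, pif).
Primary stress: syllable 7 → e.kre.fo:.ku:.flu.kli:l.ˈpif.di.gi.

7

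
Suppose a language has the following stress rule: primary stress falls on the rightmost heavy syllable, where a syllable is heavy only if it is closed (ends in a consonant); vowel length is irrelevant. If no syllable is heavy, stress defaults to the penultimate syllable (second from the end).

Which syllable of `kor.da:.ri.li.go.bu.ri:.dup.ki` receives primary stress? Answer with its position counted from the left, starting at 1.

Weights: 1 kor H, 2 da: L, 3 ri L, 4 li L, 5 go L, 6 bu L, 7 ri: L, 8 dup H, 9 ki L.
Heavy syllables in the domain: 1, 8. The rightmost is syllable 8 (dup).
Primary stress: syllable 8 → kor.da:.ri.li.go.bu.ri:.ˈdup.ki.

8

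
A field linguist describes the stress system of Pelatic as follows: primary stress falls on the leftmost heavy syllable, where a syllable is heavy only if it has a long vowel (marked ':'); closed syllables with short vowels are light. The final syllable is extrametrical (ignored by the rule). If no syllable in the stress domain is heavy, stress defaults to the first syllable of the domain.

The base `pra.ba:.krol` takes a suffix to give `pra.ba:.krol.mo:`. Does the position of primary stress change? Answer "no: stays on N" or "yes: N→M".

no: stays on 2

Base `pra.ba:.krol` (3 syllables):
  The final syllable (3, krol) is extrametrical; the stress domain is syllables 1–2.
  Weights: 1 pra L, 2 ba: H.
  Heavy syllables in the domain: 2. The leftmost is syllable 2 (ba:).
  → primary stress on syllable 2.
Suffixed `pra.ba:.krol.mo:` (4 syllables):
  The final syllable (4, mo:) is extrametrical; the stress domain is syllables 1–3.
  Weights: 1 pra L, 2 ba: H, 3 krol L.
  Heavy syllables in the domain: 2. The leftmost is syllable 2 (ba:).
  → primary stress on syllable 2.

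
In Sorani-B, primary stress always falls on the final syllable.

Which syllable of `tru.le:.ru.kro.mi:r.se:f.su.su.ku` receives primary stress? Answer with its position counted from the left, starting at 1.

9

The word has 9 syllables; the final syllable is syllable 9 (ku).
Primary stress: syllable 9 → tru.le:.ru.kro.mi:r.se:f.su.su.ˈku.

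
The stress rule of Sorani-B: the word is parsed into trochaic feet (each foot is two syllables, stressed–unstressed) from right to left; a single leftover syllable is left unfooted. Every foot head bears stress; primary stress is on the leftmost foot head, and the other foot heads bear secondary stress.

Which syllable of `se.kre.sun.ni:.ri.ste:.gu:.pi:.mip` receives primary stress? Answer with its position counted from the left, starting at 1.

Parse right to left into trochaic (ˈσσ) feet: se (ˈkre.sun) (ˈni:.ri) (ˈste:.gu:) (ˈpi:.mip). Syllable 1 is left unfooted.
Foot heads (stressed positions): 2, 4, 6, 8.
End Rule Leftmost: primary stress on the leftmost head = syllable 2.
Primary stress: syllable 2 → se.ˈkre.sun.ni:.ri.ste:.gu:.pi:.mip.

2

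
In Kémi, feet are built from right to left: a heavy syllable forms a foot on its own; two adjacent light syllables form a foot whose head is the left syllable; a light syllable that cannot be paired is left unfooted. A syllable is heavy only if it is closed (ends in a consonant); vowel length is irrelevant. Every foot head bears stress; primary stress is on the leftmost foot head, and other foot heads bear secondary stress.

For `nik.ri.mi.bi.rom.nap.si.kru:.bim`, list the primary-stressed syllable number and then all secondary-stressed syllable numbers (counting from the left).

Weights: 1 nik H, 2 ri L, 3 mi L, 4 bi L, 5 rom H, 6 nap H, 7 si L, 8 kru: L, 9 bim H.
Parse right to left (heavy = foot alone; LL = one foot; stranded L unfooted): (ˈnik) ri (ˈmi.bi) (ˈrom) (ˈnap) (ˈsi.kru:) (ˈbim).
Foot heads: 1, 3, 5, 6, 7, 9.
Primary stress on the leftmost head = syllable 1.
Secondary stress on 3, 5, 6, 7, 9: ˈnik.ri.ˌmi.bi.ˌrom.ˌnap.ˌsi.kru:.ˌbim.

primary 1, secondary 3, 5, 6, 7, 9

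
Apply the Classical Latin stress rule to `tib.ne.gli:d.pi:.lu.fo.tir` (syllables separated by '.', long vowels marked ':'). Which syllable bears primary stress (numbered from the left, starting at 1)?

5

Classical Latin: stress the penult if heavy (long vowel or closed), else the antepenult.
Weights: 5 lu L, 6 fo L, 7 tir H.
The penult (syllable 6, fo) is light, so stress falls on the antepenult (syllable 5, lu).
Stress on syllable 5: tib.ne.gli:d.pi:.ˈlu.fo.tir.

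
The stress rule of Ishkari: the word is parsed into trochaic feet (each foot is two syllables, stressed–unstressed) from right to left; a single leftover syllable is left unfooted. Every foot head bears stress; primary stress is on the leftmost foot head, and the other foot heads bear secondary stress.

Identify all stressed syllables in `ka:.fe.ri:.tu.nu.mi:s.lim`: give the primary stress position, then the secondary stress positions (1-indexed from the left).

Parse right to left into trochaic (ˈσσ) feet: ka: (ˈfe.ri:) (ˈtu.nu) (ˈmi:s.lim). Syllable 1 is left unfooted.
Foot heads (stressed positions): 2, 4, 6.
End Rule Leftmost: primary stress on the leftmost head = syllable 2.
Secondary stress on 4, 6: ka:.ˈfe.ri:.ˌtu.nu.ˌmi:s.lim.

primary 2, secondary 4, 6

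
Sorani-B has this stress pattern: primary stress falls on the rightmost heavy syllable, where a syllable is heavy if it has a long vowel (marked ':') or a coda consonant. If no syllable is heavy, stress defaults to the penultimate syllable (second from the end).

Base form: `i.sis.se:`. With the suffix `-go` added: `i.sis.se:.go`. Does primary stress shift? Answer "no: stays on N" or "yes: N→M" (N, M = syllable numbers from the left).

no: stays on 3

Base `i.sis.se:` (3 syllables):
  Weights: 1 i L, 2 sis H, 3 se: H.
  Heavy syllables in the domain: 2, 3. The rightmost is syllable 3 (se:).
  → primary stress on syllable 3.
Suffixed `i.sis.se:.go` (4 syllables):
  Weights: 1 i L, 2 sis H, 3 se: H, 4 go L.
  Heavy syllables in the domain: 2, 3. The rightmost is syllable 3 (se:).
  → primary stress on syllable 3.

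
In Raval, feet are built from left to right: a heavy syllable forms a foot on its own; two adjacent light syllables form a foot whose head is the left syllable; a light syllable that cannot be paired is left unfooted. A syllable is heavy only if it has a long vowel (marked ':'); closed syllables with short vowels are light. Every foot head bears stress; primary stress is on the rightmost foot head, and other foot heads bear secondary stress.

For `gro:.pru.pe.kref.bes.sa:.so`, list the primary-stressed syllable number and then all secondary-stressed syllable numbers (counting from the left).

primary 6, secondary 1, 2, 4

Weights: 1 gro: H, 2 pru L, 3 pe L, 4 kref L, 5 bes L, 6 sa: H, 7 so L.
Parse left to right (heavy = foot alone; LL = one foot; stranded L unfooted): (ˈgro:) (ˈpru.pe) (ˈkref.bes) (ˈsa:) so.
Foot heads: 1, 2, 4, 6.
Primary stress on the rightmost head = syllable 6.
Secondary stress on 1, 2, 4: ˌgro:.ˌpru.pe.ˌkref.bes.ˈsa:.so.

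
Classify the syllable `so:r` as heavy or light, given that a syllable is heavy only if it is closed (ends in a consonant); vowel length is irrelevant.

`so:r`: long vowel, closed (coda /r/). Closed (coda /r/) → heavy.

heavy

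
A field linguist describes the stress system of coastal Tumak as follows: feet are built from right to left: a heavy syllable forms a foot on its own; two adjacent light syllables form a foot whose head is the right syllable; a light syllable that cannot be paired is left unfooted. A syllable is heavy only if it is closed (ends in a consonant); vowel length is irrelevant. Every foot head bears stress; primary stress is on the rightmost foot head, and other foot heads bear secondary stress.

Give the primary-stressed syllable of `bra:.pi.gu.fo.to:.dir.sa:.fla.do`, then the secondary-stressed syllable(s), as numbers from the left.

Weights: 1 bra: L, 2 pi L, 3 gu L, 4 fo L, 5 to: L, 6 dir H, 7 sa: L, 8 fla L, 9 do L.
Parse right to left (heavy = foot alone; LL = one foot; stranded L unfooted): bra: (pi.ˈgu) (fo.ˈto:) (ˈdir) sa: (fla.ˈdo).
Foot heads: 3, 5, 6, 9.
Primary stress on the rightmost head = syllable 9.
Secondary stress on 3, 5, 6: bra:.pi.ˌgu.fo.ˌto:.ˌdir.sa:.fla.ˈdo.

primary 9, secondary 3, 5, 6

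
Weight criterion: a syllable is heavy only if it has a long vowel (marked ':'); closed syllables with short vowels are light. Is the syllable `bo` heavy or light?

light

`bo`: short vowel, open (no coda). Short vowel → light.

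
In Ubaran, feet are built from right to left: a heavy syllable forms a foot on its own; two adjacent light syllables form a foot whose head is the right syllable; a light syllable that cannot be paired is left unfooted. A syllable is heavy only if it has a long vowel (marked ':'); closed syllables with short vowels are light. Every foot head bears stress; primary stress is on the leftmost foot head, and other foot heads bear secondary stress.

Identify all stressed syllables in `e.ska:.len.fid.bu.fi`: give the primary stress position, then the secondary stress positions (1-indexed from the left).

Weights: 1 e L, 2 ska: H, 3 len L, 4 fid L, 5 bu L, 6 fi L.
Parse right to left (heavy = foot alone; LL = one foot; stranded L unfooted): e (ˈska:) (len.ˈfid) (bu.ˈfi).
Foot heads: 2, 4, 6.
Primary stress on the leftmost head = syllable 2.
Secondary stress on 4, 6: e.ˈska:.len.ˌfid.bu.ˌfi.

primary 2, secondary 4, 6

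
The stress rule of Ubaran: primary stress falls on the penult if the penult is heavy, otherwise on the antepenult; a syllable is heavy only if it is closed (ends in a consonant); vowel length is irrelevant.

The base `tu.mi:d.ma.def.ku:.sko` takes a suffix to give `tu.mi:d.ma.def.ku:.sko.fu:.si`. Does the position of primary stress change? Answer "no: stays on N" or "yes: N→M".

yes: 4→6

Base `tu.mi:d.ma.def.ku:.sko` (6 syllables):
  Weights: 4 def H, 5 ku: L, 6 sko L.
  The penult (syllable 5, ku:) is light, so stress falls on the antepenult (syllable 4, def).
  → primary stress on syllable 4.
Suffixed `tu.mi:d.ma.def.ku:.sko.fu:.si` (8 syllables):
  Weights: 6 sko L, 7 fu: L, 8 si L.
  The penult (syllable 7, fu:) is light, so stress falls on the antepenult (syllable 6, sko).
  → primary stress on syllable 6.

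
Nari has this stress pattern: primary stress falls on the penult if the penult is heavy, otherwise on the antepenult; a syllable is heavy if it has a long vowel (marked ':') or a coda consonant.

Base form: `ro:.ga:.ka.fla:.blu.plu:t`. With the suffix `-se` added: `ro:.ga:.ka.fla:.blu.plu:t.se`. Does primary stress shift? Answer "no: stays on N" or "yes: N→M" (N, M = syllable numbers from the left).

Base `ro:.ga:.ka.fla:.blu.plu:t` (6 syllables):
  Weights: 4 fla: H, 5 blu L, 6 plu:t H.
  The penult (syllable 5, blu) is light, so stress falls on the antepenult (syllable 4, fla:).
  → primary stress on syllable 4.
Suffixed `ro:.ga:.ka.fla:.blu.plu:t.se` (7 syllables):
  Weights: 5 blu L, 6 plu:t H, 7 se L.
  The penult (syllable 6, plu:t) is heavy, so it takes stress.
  → primary stress on syllable 6.

yes: 4→6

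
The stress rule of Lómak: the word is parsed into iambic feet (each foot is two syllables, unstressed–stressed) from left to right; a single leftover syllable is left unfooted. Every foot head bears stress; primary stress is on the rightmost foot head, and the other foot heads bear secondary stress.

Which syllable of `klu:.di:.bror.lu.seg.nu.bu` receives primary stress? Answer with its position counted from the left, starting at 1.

6

Parse left to right into iambic (σˈσ) feet: (klu:.ˈdi:) (bror.ˈlu) (seg.ˈnu) bu. Syllable 7 is left unfooted.
Foot heads (stressed positions): 2, 4, 6.
End Rule Rightmost: primary stress on the rightmost head = syllable 6.
Primary stress: syllable 6 → klu:.di:.bror.lu.seg.ˈnu.bu.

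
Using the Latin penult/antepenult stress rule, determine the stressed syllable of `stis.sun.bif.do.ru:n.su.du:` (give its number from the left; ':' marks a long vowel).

5

Classical Latin: stress the penult if heavy (long vowel or closed), else the antepenult.
Weights: 5 ru:n H, 6 su L, 7 du: H.
The penult (syllable 6, su) is light, so stress falls on the antepenult (syllable 5, ru:n).
Stress on syllable 5: stis.sun.bif.do.ˈru:n.su.du:.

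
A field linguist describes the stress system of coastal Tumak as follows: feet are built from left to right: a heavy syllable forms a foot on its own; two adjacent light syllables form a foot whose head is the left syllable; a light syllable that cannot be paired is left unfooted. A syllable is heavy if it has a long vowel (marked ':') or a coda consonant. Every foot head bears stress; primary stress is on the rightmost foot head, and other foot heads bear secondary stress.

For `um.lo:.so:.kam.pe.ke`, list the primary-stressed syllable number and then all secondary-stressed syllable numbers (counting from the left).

primary 5, secondary 1, 2, 3, 4

Weights: 1 um H, 2 lo: H, 3 so: H, 4 kam H, 5 pe L, 6 ke L.
Parse left to right (heavy = foot alone; LL = one foot; stranded L unfooted): (ˈum) (ˈlo:) (ˈso:) (ˈkam) (ˈpe.ke).
Foot heads: 1, 2, 3, 4, 5.
Primary stress on the rightmost head = syllable 5.
Secondary stress on 1, 2, 3, 4: ˌum.ˌlo:.ˌso:.ˌkam.ˈpe.ke.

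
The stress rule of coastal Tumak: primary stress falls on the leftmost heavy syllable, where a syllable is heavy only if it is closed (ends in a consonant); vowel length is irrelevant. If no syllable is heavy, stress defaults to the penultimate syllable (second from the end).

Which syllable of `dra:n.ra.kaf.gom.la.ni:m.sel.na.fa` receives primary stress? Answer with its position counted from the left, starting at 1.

1

Weights: 1 dra:n H, 2 ra L, 3 kaf H, 4 gom H, 5 la L, 6 ni:m H, 7 sel H, 8 na L, 9 fa L.
Heavy syllables in the domain: 1, 3, 4, 6, 7. The leftmost is syllable 1 (dra:n).
Primary stress: syllable 1 → ˈdra:n.ra.kaf.gom.la.ni:m.sel.na.fa.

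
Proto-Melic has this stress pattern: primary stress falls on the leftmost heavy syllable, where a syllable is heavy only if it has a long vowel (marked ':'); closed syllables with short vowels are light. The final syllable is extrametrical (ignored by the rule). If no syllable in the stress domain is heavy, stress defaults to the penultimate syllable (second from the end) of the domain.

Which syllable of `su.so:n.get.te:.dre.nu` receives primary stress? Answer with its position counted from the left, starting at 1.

2

The final syllable (6, nu) is extrametrical; the stress domain is syllables 1–5.
Weights: 1 su L, 2 so:n H, 3 get L, 4 te: H, 5 dre L.
Heavy syllables in the domain: 2, 4. The leftmost is syllable 2 (so:n).
Primary stress: syllable 2 → su.ˈso:n.get.te:.dre.nu.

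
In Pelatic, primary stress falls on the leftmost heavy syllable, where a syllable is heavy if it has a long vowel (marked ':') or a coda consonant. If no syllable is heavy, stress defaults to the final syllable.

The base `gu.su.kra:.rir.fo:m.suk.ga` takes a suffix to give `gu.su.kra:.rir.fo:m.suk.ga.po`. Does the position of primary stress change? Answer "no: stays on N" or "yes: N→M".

Base `gu.su.kra:.rir.fo:m.suk.ga` (7 syllables):
  Weights: 1 gu L, 2 su L, 3 kra: H, 4 rir H, 5 fo:m H, 6 suk H, 7 ga L.
  Heavy syllables in the domain: 3, 4, 5, 6. The leftmost is syllable 3 (kra:).
  → primary stress on syllable 3.
Suffixed `gu.su.kra:.rir.fo:m.suk.ga.po` (8 syllables):
  Weights: 1 gu L, 2 su L, 3 kra: H, 4 rir H, 5 fo:m H, 6 suk H, 7 ga L, 8 po L.
  Heavy syllables in the domain: 3, 4, 5, 6. The leftmost is syllable 3 (kra:).
  → primary stress on syllable 3.

no: stays on 3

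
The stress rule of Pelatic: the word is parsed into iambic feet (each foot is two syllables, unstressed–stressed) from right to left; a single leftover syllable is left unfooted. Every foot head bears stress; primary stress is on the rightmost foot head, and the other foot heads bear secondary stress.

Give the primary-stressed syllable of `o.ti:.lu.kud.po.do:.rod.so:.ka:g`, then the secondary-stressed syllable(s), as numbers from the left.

primary 9, secondary 3, 5, 7

Parse right to left into iambic (σˈσ) feet: o (ti:.ˈlu) (kud.ˈpo) (do:.ˈrod) (so:.ˈka:g). Syllable 1 is left unfooted.
Foot heads (stressed positions): 3, 5, 7, 9.
End Rule Rightmost: primary stress on the rightmost head = syllable 9.
Secondary stress on 3, 5, 7: o.ti:.ˌlu.kud.ˌpo.do:.ˌrod.so:.ˈka:g.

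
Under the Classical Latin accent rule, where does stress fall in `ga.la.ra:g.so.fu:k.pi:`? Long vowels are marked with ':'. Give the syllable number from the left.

Classical Latin: stress the penult if heavy (long vowel or closed), else the antepenult.
Weights: 4 so L, 5 fu:k H, 6 pi: H.
The penult (syllable 5, fu:k) is heavy, so it takes stress.
Stress on syllable 5: ga.la.ra:g.so.ˈfu:k.pi:.

5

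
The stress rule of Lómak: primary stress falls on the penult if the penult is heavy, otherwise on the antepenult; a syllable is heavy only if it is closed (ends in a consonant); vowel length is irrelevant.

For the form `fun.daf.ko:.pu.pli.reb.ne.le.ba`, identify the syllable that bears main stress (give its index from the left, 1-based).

7

Weights: 7 ne L, 8 le L, 9 ba L.
The penult (syllable 8, le) is light, so stress falls on the antepenult (syllable 7, ne).
Primary stress: syllable 7 → fun.daf.ko:.pu.pli.reb.ˈne.le.ba.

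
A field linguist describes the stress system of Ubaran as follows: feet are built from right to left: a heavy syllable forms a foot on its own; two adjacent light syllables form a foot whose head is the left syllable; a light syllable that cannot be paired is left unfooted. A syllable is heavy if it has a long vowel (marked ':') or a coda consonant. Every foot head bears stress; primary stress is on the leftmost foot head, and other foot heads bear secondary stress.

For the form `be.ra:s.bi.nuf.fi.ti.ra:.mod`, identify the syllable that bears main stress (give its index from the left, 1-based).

Weights: 1 be L, 2 ra:s H, 3 bi L, 4 nuf H, 5 fi L, 6 ti L, 7 ra: H, 8 mod H.
Parse right to left (heavy = foot alone; LL = one foot; stranded L unfooted): be (ˈra:s) bi (ˈnuf) (ˈfi.ti) (ˈra:) (ˈmod).
Foot heads: 2, 4, 5, 7, 8.
Primary stress on the leftmost head = syllable 2.
Primary stress: syllable 2 → be.ˈra:s.bi.nuf.fi.ti.ra:.mod.

2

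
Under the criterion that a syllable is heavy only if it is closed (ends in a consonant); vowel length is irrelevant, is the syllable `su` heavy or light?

light

`su`: short vowel, open (no coda). Open (no coda) → light.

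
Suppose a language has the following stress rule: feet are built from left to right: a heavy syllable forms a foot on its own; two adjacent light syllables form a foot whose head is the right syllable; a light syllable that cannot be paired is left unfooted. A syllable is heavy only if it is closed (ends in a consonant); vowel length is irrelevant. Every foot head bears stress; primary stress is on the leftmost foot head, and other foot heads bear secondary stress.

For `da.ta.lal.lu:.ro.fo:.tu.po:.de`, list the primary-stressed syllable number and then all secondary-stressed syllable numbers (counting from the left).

primary 2, secondary 3, 5, 7, 9

Weights: 1 da L, 2 ta L, 3 lal H, 4 lu: L, 5 ro L, 6 fo: L, 7 tu L, 8 po: L, 9 de L.
Parse left to right (heavy = foot alone; LL = one foot; stranded L unfooted): (da.ˈta) (ˈlal) (lu:.ˈro) (fo:.ˈtu) (po:.ˈde).
Foot heads: 2, 3, 5, 7, 9.
Primary stress on the leftmost head = syllable 2.
Secondary stress on 3, 5, 7, 9: da.ˈta.ˌlal.lu:.ˌro.fo:.ˌtu.po:.ˌde.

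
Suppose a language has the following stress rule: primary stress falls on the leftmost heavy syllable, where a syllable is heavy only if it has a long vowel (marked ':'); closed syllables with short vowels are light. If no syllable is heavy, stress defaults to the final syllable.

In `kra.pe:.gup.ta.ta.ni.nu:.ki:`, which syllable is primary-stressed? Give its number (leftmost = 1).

Weights: 1 kra L, 2 pe: H, 3 gup L, 4 ta L, 5 ta L, 6 ni L, 7 nu: H, 8 ki: H.
Heavy syllables in the domain: 2, 7, 8. The leftmost is syllable 2 (pe:).
Primary stress: syllable 2 → kra.ˈpe:.gup.ta.ta.ni.nu:.ki:.

2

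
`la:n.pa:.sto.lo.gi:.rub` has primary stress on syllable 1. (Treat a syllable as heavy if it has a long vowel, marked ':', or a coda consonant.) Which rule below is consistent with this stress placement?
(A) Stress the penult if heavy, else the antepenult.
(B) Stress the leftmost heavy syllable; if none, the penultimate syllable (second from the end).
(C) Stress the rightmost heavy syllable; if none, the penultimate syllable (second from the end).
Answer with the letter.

B

Rule A → syllable 5 (observed: 1).
Rule B → syllable 1 ✓.
Rule C → syllable 6 (observed: 1).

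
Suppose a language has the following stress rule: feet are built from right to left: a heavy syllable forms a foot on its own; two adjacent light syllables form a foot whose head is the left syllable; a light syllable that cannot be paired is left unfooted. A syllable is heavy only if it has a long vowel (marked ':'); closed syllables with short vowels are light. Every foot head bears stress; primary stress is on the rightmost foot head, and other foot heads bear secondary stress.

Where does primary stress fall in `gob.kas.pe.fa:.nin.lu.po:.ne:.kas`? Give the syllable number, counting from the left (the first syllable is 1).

Weights: 1 gob L, 2 kas L, 3 pe L, 4 fa: H, 5 nin L, 6 lu L, 7 po: H, 8 ne: H, 9 kas L.
Parse right to left (heavy = foot alone; LL = one foot; stranded L unfooted): gob (ˈkas.pe) (ˈfa:) (ˈnin.lu) (ˈpo:) (ˈne:) kas.
Foot heads: 2, 4, 5, 7, 8.
Primary stress on the rightmost head = syllable 8.
Primary stress: syllable 8 → gob.kas.pe.fa:.nin.lu.po:.ˈne:.kas.

8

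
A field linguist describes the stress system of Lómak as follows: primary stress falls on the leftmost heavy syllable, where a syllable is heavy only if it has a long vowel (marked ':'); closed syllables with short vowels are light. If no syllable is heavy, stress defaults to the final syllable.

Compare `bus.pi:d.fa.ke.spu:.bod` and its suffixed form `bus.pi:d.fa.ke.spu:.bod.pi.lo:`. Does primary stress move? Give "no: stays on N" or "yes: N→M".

no: stays on 2

Base `bus.pi:d.fa.ke.spu:.bod` (6 syllables):
  Weights: 1 bus L, 2 pi:d H, 3 fa L, 4 ke L, 5 spu: H, 6 bod L.
  Heavy syllables in the domain: 2, 5. The leftmost is syllable 2 (pi:d).
  → primary stress on syllable 2.
Suffixed `bus.pi:d.fa.ke.spu:.bod.pi.lo:` (8 syllables):
  Weights: 1 bus L, 2 pi:d H, 3 fa L, 4 ke L, 5 spu: H, 6 bod L, 7 pi L, 8 lo: H.
  Heavy syllables in the domain: 2, 5, 8. The leftmost is syllable 2 (pi:d).
  → primary stress on syllable 2.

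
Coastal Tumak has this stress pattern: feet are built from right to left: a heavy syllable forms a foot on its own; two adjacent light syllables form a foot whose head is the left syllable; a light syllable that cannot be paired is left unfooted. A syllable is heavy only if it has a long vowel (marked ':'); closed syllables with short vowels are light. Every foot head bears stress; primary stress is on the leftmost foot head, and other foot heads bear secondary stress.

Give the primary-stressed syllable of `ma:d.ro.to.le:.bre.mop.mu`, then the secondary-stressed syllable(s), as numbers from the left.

primary 1, secondary 2, 4, 6

Weights: 1 ma:d H, 2 ro L, 3 to L, 4 le: H, 5 bre L, 6 mop L, 7 mu L.
Parse right to left (heavy = foot alone; LL = one foot; stranded L unfooted): (ˈma:d) (ˈro.to) (ˈle:) bre (ˈmop.mu).
Foot heads: 1, 2, 4, 6.
Primary stress on the leftmost head = syllable 1.
Secondary stress on 2, 4, 6: ˈma:d.ˌro.to.ˌle:.bre.ˌmop.mu.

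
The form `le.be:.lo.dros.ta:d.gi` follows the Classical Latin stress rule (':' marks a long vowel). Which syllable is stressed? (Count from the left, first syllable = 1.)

5

Classical Latin: stress the penult if heavy (long vowel or closed), else the antepenult.
Weights: 4 dros H, 5 ta:d H, 6 gi L.
The penult (syllable 5, ta:d) is heavy, so it takes stress.
Stress on syllable 5: le.be:.lo.dros.ˈta:d.gi.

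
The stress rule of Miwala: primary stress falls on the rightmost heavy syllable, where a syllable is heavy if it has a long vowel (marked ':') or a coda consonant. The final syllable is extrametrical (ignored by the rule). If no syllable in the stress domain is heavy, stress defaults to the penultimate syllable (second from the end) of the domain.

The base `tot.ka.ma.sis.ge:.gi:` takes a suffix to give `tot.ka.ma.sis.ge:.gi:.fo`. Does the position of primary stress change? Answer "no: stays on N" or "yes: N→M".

Base `tot.ka.ma.sis.ge:.gi:` (6 syllables):
  The final syllable (6, gi:) is extrametrical; the stress domain is syllables 1–5.
  Weights: 1 tot H, 2 ka L, 3 ma L, 4 sis H, 5 ge: H.
  Heavy syllables in the domain: 1, 4, 5. The rightmost is syllable 5 (ge:).
  → primary stress on syllable 5.
Suffixed `tot.ka.ma.sis.ge:.gi:.fo` (7 syllables):
  The final syllable (7, fo) is extrametrical; the stress domain is syllables 1–6.
  Weights: 1 tot H, 2 ka L, 3 ma L, 4 sis H, 5 ge: H, 6 gi: H.
  Heavy syllables in the domain: 1, 4, 5, 6. The rightmost is syllable 6 (gi:).
  → primary stress on syllable 6.

yes: 5→6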